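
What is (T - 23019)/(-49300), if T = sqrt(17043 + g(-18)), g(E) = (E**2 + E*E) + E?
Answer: 23019/49300 - sqrt(17673)/49300 ≈ 0.46422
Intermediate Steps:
g(E) = E + 2*E**2 (g(E) = (E**2 + E**2) + E = 2*E**2 + E = E + 2*E**2)
T = sqrt(17673) (T = sqrt(17043 - 18*(1 + 2*(-18))) = sqrt(17043 - 18*(1 - 36)) = sqrt(17043 - 18*(-35)) = sqrt(17043 + 630) = sqrt(17673) ≈ 132.94)
(T - 23019)/(-49300) = (sqrt(17673) - 23019)/(-49300) = (-23019 + sqrt(17673))*(-1/49300) = 23019/49300 - sqrt(17673)/49300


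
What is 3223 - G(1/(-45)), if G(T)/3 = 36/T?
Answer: 8083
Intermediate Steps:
G(T) = 108/T (G(T) = 3*(36/T) = 108/T)
3223 - G(1/(-45)) = 3223 - 108/(1/(-45)) = 3223 - 108/(-1/45) = 3223 - 108*(-45) = 3223 - 1*(-4860) = 3223 + 4860 = 8083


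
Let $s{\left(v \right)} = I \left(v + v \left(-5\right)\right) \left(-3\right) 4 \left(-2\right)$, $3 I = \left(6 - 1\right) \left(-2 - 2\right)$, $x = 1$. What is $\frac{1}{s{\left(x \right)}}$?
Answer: $\frac{1}{640} \approx 0.0015625$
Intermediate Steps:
$I = - \frac{20}{3}$ ($I = \frac{\left(6 - 1\right) \left(-2 - 2\right)}{3} = \frac{5 \left(-4\right)}{3} = \frac{1}{3} \left(-20\right) = - \frac{20}{3} \approx -6.6667$)
$s{\left(v \right)} = 640 v$ ($s{\left(v \right)} = - \frac{20 \left(v + v \left(-5\right)\right)}{3} \left(-3\right) 4 \left(-2\right) = - \frac{20 \left(v - 5 v\right)}{3} \left(\left(-12\right) \left(-2\right)\right) = - \frac{20 \left(- 4 v\right)}{3} \cdot 24 = \frac{80 v}{3} \cdot 24 = 640 v$)
$\frac{1}{s{\left(x \right)}} = \frac{1}{640 \cdot 1} = \frac{1}{640}$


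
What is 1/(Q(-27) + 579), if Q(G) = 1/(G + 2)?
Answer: 25/14474 ≈ 0.0017272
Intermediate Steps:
Q(G) = 1/(2 + G)
1/(Q(-27) + 579) = 1/(1/(2 - 27) + 579) = 1/(1/(-25) + 579) = 1/(-1/25 + 579) = 1/(14474/25) = 25/14474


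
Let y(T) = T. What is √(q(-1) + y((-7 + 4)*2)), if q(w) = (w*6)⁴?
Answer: √1290 ≈ 35.917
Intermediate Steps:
q(w) = 1296*w⁴ (q(w) = (6*w)⁴ = 1296*w⁴)
√(q(-1) + y((-7 + 4)*2)) = √(1296*(-1)⁴ + (-7 + 4)*2) = √(1296*1 - 3*2) = √(1296 - 6) = √1290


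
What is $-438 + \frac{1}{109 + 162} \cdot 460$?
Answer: $- \frac{118238}{271} \approx -436.3$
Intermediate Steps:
$-438 + \frac{1}{109 + 162} \cdot 460 = -438 + \frac{1}{271} \cdot 460 = -438 + \frac{460}{271} = - \frac{118238}{271}$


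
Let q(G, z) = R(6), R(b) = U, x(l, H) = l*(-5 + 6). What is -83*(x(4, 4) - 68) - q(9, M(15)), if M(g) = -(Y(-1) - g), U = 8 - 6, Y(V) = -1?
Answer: 5310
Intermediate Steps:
x(l, H) = l (x(l, H) = l*1 = l)
U = 2
M(g) = 1 + g (M(g) = -(-1 - g) = 1 + g)
R(b) = 2
q(G, z) = 2
-83*(x(4, 4) - 68) - q(9, M(15)) = -83*(4 - 68) - 1*2 = -83*(-64) - 2 = 5312 - 2 = 5310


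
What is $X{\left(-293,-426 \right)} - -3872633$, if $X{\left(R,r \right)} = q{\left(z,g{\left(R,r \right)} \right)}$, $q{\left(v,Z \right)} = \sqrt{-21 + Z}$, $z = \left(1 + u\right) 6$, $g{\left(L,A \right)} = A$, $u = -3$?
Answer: $3872633 + i \sqrt{447} \approx 3.8726 \cdot 10^{6} + 21.142 i$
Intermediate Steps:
$z = -12$ ($z = \left(1 - 3\right) 6 = \left(-2\right) 6 = -12$)
$X{\left(R,r \right)} = \sqrt{-21 + r}$
$X{\left(-293,-426 \right)} - -3872633 = \sqrt{-21 - 426} - -3872633 = \sqrt{-447} + 3872633 = i \sqrt{447} + 3872633 = 3872633 + i \sqrt{447}$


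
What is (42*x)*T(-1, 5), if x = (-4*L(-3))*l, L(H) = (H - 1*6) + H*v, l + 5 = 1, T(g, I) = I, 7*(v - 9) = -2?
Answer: -118080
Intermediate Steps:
v = 61/7 (v = 9 + (1/7)*(-2) = 9 - 2/7 = 61/7 ≈ 8.7143)
l = -4 (l = -5 + 1 = -4)
L(H) = -6 + 68*H/7 (L(H) = (H - 1*6) + H*(61/7) = (H - 6) + 61*H/7 = (-6 + H) + 61*H/7 = -6 + 68*H/7)
x = -3936/7 (x = -4*(-6 + (68/7)*(-3))*(-4) = -4*(-6 - 204/7)*(-4) = -4*(-246/7)*(-4) = (984/7)*(-4) = -3936/7 ≈ -562.29)
(42*x)*T(-1, 5) = (42*(-3936/7))*5 = -23616*5 = -118080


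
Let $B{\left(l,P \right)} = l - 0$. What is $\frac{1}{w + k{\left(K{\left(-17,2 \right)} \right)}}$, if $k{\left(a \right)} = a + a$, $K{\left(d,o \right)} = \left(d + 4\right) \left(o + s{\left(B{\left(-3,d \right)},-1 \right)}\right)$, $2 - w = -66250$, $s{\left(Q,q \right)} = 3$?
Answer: $\frac{1}{66122} \approx 1.5124 \cdot 10^{-5}$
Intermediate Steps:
$B{\left(l,P \right)} = l$ ($B{\left(l,P \right)} = l + 0 = l$)
$w = 66252$ ($w = 2 - -66250 = 2 + 66250 = 66252$)
$K{\left(d,o \right)} = \left(3 + o\right) \left(4 + d\right)$ ($K{\left(d,o \right)} = \left(d + 4\right) \left(o + 3\right) = \left(4 + d\right) \left(3 + o\right) = \left(3 + o\right) \left(4 + d\right)$)
$k{\left(a \right)} = 2 a$
$\frac{1}{w + k{\left(K{\left(-17,2 \right)} \right)}} = \frac{1}{66252 + 2 \left(12 + 3 \left(-17\right) + 4 \cdot 2 - 34\right)} = \frac{1}{66252 + 2 \left(12 - 51 + 8 - 34\right)} = \frac{1}{66252 + 2 \left(-65\right)} = \frac{1}{66252 - 130} = \frac{1}{66122}$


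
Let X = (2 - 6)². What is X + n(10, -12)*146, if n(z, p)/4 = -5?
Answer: -2904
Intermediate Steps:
n(z, p) = -20 (n(z, p) = 4*(-5) = -20)
X = 16 (X = (-4)² = 16)
X + n(10, -12)*146 = 16 - 20*146 = 16 - 2920 = -2904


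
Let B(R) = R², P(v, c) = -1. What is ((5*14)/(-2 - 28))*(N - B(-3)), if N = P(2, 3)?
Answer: 70/3 ≈ 23.333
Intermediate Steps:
N = -1
((5*14)/(-2 - 28))*(N - B(-3)) = ((5*14)/(-2 - 28))*(-1 - 1*(-3)²) = (70/(-30))*(-1 - 1*9) = (70*(-1/30))*(-1 - 9) = -7/3*(-10) = 70/3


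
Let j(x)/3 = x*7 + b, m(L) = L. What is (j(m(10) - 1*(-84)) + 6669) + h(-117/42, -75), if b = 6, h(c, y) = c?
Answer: 121215/14 ≈ 8658.2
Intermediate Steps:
j(x) = 18 + 21*x (j(x) = 3*(x*7 + 6) = 3*(7*x + 6) = 3*(6 + 7*x) = 18 + 21*x)
(j(m(10) - 1*(-84)) + 6669) + h(-117/42, -75) = ((18 + 21*(10 - 1*(-84))) + 6669) - 117/42 = ((18 + 21*(10 + 84)) + 6669) - 117*1/42 = ((18 + 21*94) + 6669) - 39/14 = ((18 + 1974) + 6669) - 39/14 = (1992 + 6669) - 39/14 = 8661 - 39/14 = 121215/14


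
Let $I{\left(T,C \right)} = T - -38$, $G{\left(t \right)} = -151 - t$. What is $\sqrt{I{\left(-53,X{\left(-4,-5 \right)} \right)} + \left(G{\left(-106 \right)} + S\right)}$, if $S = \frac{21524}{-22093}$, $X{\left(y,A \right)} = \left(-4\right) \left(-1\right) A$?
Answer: $\frac{4 i \sqrt{1860098042}}{22093} \approx 7.8086 i$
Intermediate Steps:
$X{\left(y,A \right)} = 4 A$
$S = - \frac{21524}{22093}$ ($S = 21524 \left(- \frac{1}{22093}\right) = - \frac{21524}{22093} \approx -0.97425$)
$I{\left(T,C \right)} = 38 + T$ ($I{\left(T,C \right)} = T + 38 = 38 + T$)
$\sqrt{I{\left(-53,X{\left(-4,-5 \right)} \right)} + \left(G{\left(-106 \right)} + S\right)} = \sqrt{\left(38 - 53\right) - \frac{1015709}{22093}} = \sqrt{-15 + \left(\left(-151 + 106\right) - \frac{21524}{22093}\right)} = \sqrt{-15 - \frac{1015709}{22093}} = \sqrt{- \frac{1347104}{22093}} = \frac{4 i \sqrt{1860098042}}{22093}$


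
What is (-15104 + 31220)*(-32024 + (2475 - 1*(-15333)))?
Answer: -229105056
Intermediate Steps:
(-15104 + 31220)*(-32024 + (2475 - 1*(-15333))) = 16116*(-32024 + (2475 + 15333)) = 16116*(-32024 + 17808) = 16116*(-14216) = -229105056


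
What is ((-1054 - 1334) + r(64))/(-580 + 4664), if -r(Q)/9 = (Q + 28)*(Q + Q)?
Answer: -27093/1021 ≈ -26.536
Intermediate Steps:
r(Q) = -18*Q*(28 + Q) (r(Q) = -9*(Q + 28)*(Q + Q) = -9*(28 + Q)*2*Q = -18*Q*(28 + Q))
((-1054 - 1334) + r(64))/(-580 + 4664) = ((-1054 - 1334) - 18*64*(28 + 64))/(-580 + 4664) = (-2388 - 18*64*92)/4084 = (-2388 - 105984)*(1/4084) = -108372*1/4084 = -27093/1021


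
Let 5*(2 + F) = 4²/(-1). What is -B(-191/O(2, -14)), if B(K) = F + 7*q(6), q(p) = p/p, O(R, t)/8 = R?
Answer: -9/5 ≈ -1.8000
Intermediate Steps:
O(R, t) = 8*R
q(p) = 1
F = -26/5 (F = -2 + (4²/(-1))/5 = -2 + (16*(-1))/5 = -2 + (⅕)*(-16) = -2 - 16/5 = -26/5 ≈ -5.2000)
B(K) = 9/5 (B(K) = -26/5 + 7*1 = -26/5 + 7 = 9/5)
-B(-191/O(2, -14)) = -1*9/5 = -9/5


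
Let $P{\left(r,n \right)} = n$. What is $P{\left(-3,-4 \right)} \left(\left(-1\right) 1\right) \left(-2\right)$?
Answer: $-8$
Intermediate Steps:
$P{\left(-3,-4 \right)} \left(\left(-1\right) 1\right) \left(-2\right) = - 4 \left(\left(-1\right) 1\right) \left(-2\right) = \left(-4\right) \left(-1\right) \left(-2\right) = 4 \left(-2\right) = -8$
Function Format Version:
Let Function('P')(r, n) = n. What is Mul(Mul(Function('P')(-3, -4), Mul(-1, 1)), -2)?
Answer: -8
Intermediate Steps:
Mul(Mul(Function('P')(-3, -4), Mul(-1, 1)), -2) = Mul(Mul(-4, Mul(-1, 1)), -2) = Mul(Mul(-4, -1), -2) = Mul(4, -2) = -8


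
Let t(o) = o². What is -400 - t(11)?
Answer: -521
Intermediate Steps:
-400 - t(11) = -400 - 1*11² = -400 - 1*121 = -400 - 121 = -521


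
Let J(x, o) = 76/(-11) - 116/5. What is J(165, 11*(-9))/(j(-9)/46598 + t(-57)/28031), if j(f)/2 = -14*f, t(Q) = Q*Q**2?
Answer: 120169345496/26346709895 ≈ 4.5611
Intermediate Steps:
J(x, o) = -1656/55 (J(x, o) = 76*(-1/11) - 116*1/5 = -76/11 - 116/5 = -1656/55)
t(Q) = Q**3
j(f) = -28*f (j(f) = 2*(-14*f) = -28*f)
J(165, 11*(-9))/(j(-9)/46598 + t(-57)/28031) = -1656/(55*(-28*(-9)/46598 + (-57)**3/28031)) = -1656/(55*(252*(1/46598) - 185193*1/28031)) = -1656/(55*(126/23299 - 185193/28031)) = -1656/(55*(-4311279801/653094269)) = -1656/55*(-653094269/4311279801) = 120169345496/26346709895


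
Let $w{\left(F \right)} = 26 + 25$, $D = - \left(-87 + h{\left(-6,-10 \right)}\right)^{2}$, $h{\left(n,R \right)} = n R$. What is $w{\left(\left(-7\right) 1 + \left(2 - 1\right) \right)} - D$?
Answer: $780$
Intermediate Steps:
$h{\left(n,R \right)} = R n$
$D = -729$ ($D = - \left(-87 - -60\right)^{2} = - \left(-87 + 60\right)^{2} = - \left(-27\right)^{2} = \left(-1\right) 729 = -729$)
$w{\left(F \right)} = 51$
$w{\left(\left(-7\right) 1 + \left(2 - 1\right) \right)} - D = 51 - -729 = 51 + 729 = 780$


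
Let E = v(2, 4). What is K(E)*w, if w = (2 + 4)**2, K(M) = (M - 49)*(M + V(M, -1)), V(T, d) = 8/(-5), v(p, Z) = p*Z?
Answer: -47232/5 ≈ -9446.4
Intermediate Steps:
v(p, Z) = Z*p
E = 8 (E = 4*2 = 8)
V(T, d) = -8/5 (V(T, d) = 8*(-1/5) = -8/5)
K(M) = (-49 + M)*(-8/5 + M) (K(M) = (M - 49)*(M - 8/5) = (-49 + M)*(-8/5 + M))
w = 36 (w = 6**2 = 36)
K(E)*w = (392/5 + 8**2 - 253/5*8)*36 = (392/5 + 64 - 2024/5)*36 = -1312/5*36 = -47232/5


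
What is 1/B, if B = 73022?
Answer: 1/73022 ≈ 1.3695e-5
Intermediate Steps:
1/B = 1/73022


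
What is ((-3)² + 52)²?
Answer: 3721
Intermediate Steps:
((-3)² + 52)² = (9 + 52)² = 61² = 3721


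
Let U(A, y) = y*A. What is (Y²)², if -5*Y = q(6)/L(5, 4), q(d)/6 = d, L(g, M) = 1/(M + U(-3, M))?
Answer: 6879707136/625 ≈ 1.1008e+7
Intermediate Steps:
U(A, y) = A*y
L(g, M) = -1/(2*M) (L(g, M) = 1/(M - 3*M) = 1/(-2*M) = -1/(2*M))
q(d) = 6*d
Y = 288/5 (Y = -6*6/(5*((-½/4))) = -36/(5*((-½*¼))) = -36/(5*(-⅛)) = -36*(-8)/5 = -⅕*(-288) = 288/5 ≈ 57.600)
(Y²)² = ((288/5)²)² = (82944/25)² = 6879707136/625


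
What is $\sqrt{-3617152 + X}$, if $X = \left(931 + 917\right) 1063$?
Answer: $2 i \sqrt{413182} \approx 1285.6 i$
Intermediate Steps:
$X = 1964424$ ($X = 1848 \cdot 1063 = 1964424$)
$\sqrt{-3617152 + X} = \sqrt{-3617152 + 1964424} = \sqrt{-1652728} = 2 i \sqrt{413182}$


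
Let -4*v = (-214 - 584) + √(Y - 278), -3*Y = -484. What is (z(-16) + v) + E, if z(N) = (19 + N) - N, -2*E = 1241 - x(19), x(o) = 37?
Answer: -767/2 - 5*I*√42/12 ≈ -383.5 - 2.7003*I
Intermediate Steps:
Y = 484/3 (Y = -⅓*(-484) = 484/3 ≈ 161.33)
v = 399/2 - 5*I*√42/12 (v = -((-214 - 584) + √(484/3 - 278))/4 = -(-798 + √(-350/3))/4 = -(-798 + 5*I*√42/3)/4 = 399/2 - 5*I*√42/12 ≈ 199.5 - 2.7003*I)
E = -602 (E = -(1241 - 1*37)/2 = -(1241 - 37)/2 = -½*1204 = -602)
z(N) = 19
(z(-16) + v) + E = (19 + (399/2 - 5*I*√42/12)) - 602 = (437/2 - 5*I*√42/12) - 602 = -767/2 - 5*I*√42/12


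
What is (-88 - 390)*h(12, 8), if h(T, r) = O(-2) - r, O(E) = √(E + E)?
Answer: 3824 - 956*I ≈ 3824.0 - 956.0*I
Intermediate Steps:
O(E) = √2*√E (O(E) = √(2*E) = √2*√E)
h(T, r) = -r + 2*I (h(T, r) = √2*√(-2) - r = √2*(I*√2) - r = 2*I - r = -r + 2*I)
(-88 - 390)*h(12, 8) = (-88 - 390)*(-1*8 + 2*I) = -478*(-8 + 2*I) = 3824 - 956*I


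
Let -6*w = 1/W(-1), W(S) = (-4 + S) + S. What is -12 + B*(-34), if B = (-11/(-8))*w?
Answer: -1915/144 ≈ -13.299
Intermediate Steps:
W(S) = -4 + 2*S
w = 1/36 (w = -1/(6*(-4 + 2*(-1))) = -1/(6*(-4 - 2)) = -⅙/(-6) = -⅙*(-⅙) = 1/36 ≈ 0.027778)
B = 11/288 (B = -11/(-8)*(1/36) = -11*(-⅛)*(1/36) = (11/8)*(1/36) = 11/288 ≈ 0.038194)
-12 + B*(-34) = -12 + (11/288)*(-34) = -12 - 187/144 = -1915/144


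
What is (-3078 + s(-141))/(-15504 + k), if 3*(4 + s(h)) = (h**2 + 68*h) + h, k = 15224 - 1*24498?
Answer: -151/12389 ≈ -0.012188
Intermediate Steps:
k = -9274 (k = 15224 - 24498 = -9274)
s(h) = -4 + 23*h + h**2/3 (s(h) = -4 + ((h**2 + 68*h) + h)/3 = -4 + (h**2 + 69*h)/3 = -4 + (23*h + h**2/3) = -4 + 23*h + h**2/3)
(-3078 + s(-141))/(-15504 + k) = (-3078 + (-4 + 23*(-141) + (1/3)*(-141)**2))/(-15504 - 9274) = (-3078 + (-4 - 3243 + (1/3)*19881))/(-24778) = (-3078 + (-4 - 3243 + 6627))*(-1/24778) = (-3078 + 3380)*(-1/24778) = 302*(-1/24778) = -151/12389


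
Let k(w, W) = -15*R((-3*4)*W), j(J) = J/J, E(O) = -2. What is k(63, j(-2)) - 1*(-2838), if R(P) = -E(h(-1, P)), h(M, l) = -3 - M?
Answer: 2808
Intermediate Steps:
R(P) = 2 (R(P) = -1*(-2) = 2)
j(J) = 1
k(w, W) = -30 (k(w, W) = -15*2 = -30)
k(63, j(-2)) - 1*(-2838) = -30 - 1*(-2838) = -30 + 2838 = 2808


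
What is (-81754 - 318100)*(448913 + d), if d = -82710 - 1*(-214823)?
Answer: -232325570204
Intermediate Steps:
d = 132113 (d = -82710 + 214823 = 132113)
(-81754 - 318100)*(448913 + d) = (-81754 - 318100)*(448913 + 132113) = -399854*581026 = -232325570204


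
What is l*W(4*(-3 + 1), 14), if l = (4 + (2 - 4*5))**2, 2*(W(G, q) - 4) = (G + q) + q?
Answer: 2744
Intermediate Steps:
W(G, q) = 4 + q + G/2 (W(G, q) = 4 + ((G + q) + q)/2 = 4 + (G + 2*q)/2 = 4 + (q + G/2) = 4 + q + G/2)
l = 196 (l = (4 + (2 - 20))**2 = (4 - 18)**2 = (-14)**2 = 196)
l*W(4*(-3 + 1), 14) = 196*(4 + 14 + (4*(-3 + 1))/2) = 196*(4 + 14 + (4*(-2))/2) = 196*(4 + 14 + (1/2)*(-8)) = 196*(4 + 14 - 4) = 196*14 = 2744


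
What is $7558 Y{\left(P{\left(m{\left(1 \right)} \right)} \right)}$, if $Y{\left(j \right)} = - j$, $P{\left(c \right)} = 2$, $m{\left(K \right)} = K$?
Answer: $-15116$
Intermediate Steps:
$7558 Y{\left(P{\left(m{\left(1 \right)} \right)} \right)} = 7558 \left(\left(-1\right) 2\right) = 7558 \left(-2\right) = -15116$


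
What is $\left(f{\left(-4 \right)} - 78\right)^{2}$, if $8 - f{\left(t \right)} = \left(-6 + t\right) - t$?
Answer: $4096$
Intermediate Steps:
$f{\left(t \right)} = 14$ ($f{\left(t \right)} = 8 - \left(\left(-6 + t\right) - t\right) = 8 - -6 = 8 + 6 = 14$)
$\left(f{\left(-4 \right)} - 78\right)^{2} = \left(14 - 78\right)^{2} = \left(-64\right)^{2} = 4096$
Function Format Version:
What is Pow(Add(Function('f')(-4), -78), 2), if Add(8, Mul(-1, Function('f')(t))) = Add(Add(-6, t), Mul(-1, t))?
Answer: 4096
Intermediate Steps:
Function('f')(t) = 14 (Function('f')(t) = Add(8, Mul(-1, Add(Add(-6, t), Mul(-1, t)))) = Add(8, Mul(-1, -6)) = Add(8, 6) = 14)
Pow(Add(Function('f')(-4), -78), 2) = Pow(Add(14, -78), 2) = Pow(-64, 2) = 4096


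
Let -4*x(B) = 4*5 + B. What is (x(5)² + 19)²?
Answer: 863041/256 ≈ 3371.3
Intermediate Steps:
x(B) = -5 - B/4 (x(B) = -(4*5 + B)/4 = -(20 + B)/4 = -5 - B/4)
(x(5)² + 19)² = ((-5 - ¼*5)² + 19)² = ((-5 - 5/4)² + 19)² = ((-25/4)² + 19)² = (625/16 + 19)² = (929/16)² = 863041/256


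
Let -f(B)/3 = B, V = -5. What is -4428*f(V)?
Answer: -66420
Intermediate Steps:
f(B) = -3*B
-4428*f(V) = -(-13284)*(-5) = -4428*15 = -66420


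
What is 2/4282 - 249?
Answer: -533108/2141 ≈ -249.00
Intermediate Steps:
2/4282 - 249 = 2*(1/4282) - 249 = 1/2141 - 249 = -533108/2141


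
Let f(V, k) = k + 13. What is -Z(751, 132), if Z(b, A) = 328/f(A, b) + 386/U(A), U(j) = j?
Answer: -42275/12606 ≈ -3.3536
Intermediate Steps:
f(V, k) = 13 + k
Z(b, A) = 328/(13 + b) + 386/A
-Z(751, 132) = -(328/(13 + 751) + 386/132) = -(328/764 + 386*(1/132)) = -(328*(1/764) + 193/66) = -(82/191 + 193/66) = -1*42275/12606 = -42275/12606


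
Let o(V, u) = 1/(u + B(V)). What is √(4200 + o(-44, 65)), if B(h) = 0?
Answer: √17745065/65 ≈ 64.807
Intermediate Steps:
o(V, u) = 1/u (o(V, u) = 1/(u + 0) = 1/u)
√(4200 + o(-44, 65)) = √(4200 + 1/65) = √(273001/65) = √17745065/65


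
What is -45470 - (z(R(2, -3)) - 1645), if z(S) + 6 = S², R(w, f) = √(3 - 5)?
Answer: -43817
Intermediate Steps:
R(w, f) = I*√2 (R(w, f) = √(-2) = I*√2)
z(S) = -6 + S²
-45470 - (z(R(2, -3)) - 1645) = -45470 - ((-6 + (I*√2)²) - 1645) = -45470 - ((-6 - 2) - 1645) = -45470 - (-8 - 1645) = -45470 - 1*(-1653) = -45470 + 1653 = -43817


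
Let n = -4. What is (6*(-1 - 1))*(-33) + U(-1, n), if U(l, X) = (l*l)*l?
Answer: 395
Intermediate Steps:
U(l, X) = l³ (U(l, X) = l²*l = l³)
(6*(-1 - 1))*(-33) + U(-1, n) = (6*(-1 - 1))*(-33) + (-1)³ = (6*(-2))*(-33) - 1 = -12*(-33) - 1 = 396 - 1 = 395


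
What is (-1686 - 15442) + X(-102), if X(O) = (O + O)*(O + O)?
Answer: 24488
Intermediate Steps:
X(O) = 4*O² (X(O) = (2*O)*(2*O) = 4*O²)
(-1686 - 15442) + X(-102) = (-1686 - 15442) + 4*(-102)² = -17128 + 4*10404 = -17128 + 41616 = 24488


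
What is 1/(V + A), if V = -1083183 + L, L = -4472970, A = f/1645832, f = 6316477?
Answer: -1645832/9144488087819 ≈ -1.7998e-7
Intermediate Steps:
A = 6316477/1645832 ≈ 3.8379
V = -5556153 (V = -1083183 - 4472970 = -5556153)
1/(V + A) = 1/(-5556153 + 6316477/1645832) = 1/(-9144488087819/1645832) = -1645832/9144488087819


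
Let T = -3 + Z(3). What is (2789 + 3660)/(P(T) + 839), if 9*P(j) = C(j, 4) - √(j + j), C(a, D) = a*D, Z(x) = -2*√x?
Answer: -58041/(-7539 + 8*√3 + I*√2*√(3 + 2*√3)) ≈ 7.7129 + 0.0036853*I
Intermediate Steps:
T = -3 - 2*√3 ≈ -6.4641
C(a, D) = D*a
P(j) = 4*j/9 - √2*√j/9 (P(j) = (4*j - √(j + j))/9 = (4*j - √(2*j))/9 = (4*j - √2*√j)/9 = 4*j/9 - √2*√j/9)
(2789 + 3660)/(P(T) + 839) = (2789 + 3660)/((4*(-3 - 2*√3)/9 - √2*√(-3 - 2*√3)/9) + 839) = 6449/(((-4/3 - 8*√3/9) - √2*√(-3 - 2*√3)/9) + 839) = 6449/((-4/3 - 8*√3/9 - √2*√(-3 - 2*√3)/9) + 839) = 6449/(2513/3 - 8*√3/9 - √2*√(-3 - 2*√3)/9)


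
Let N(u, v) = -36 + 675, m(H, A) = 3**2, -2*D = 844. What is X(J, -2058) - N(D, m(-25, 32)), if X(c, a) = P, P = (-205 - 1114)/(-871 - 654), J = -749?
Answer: -973156/1525 ≈ -638.13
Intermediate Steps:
D = -422 (D = -1/2*844 = -422)
m(H, A) = 9
P = 1319/1525 (P = -1319/(-1525) = -1319*(-1/1525) = 1319/1525 ≈ 0.86492)
X(c, a) = 1319/1525
N(u, v) = 639
X(J, -2058) - N(D, m(-25, 32)) = 1319/1525 - 1*639 = 1319/1525 - 639 = -973156/1525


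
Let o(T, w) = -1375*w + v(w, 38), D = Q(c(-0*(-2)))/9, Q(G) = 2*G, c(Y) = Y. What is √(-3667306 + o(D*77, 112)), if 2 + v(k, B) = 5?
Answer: I*√3821303 ≈ 1954.8*I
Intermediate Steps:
v(k, B) = 3 (v(k, B) = -2 + 5 = 3)
D = 0 (D = (2*(-0*(-2)))/9 = (2*(-4*0))*(⅑) = (2*0)*(⅑) = 0*(⅑) = 0)
o(T, w) = 3 - 1375*w (o(T, w) = -1375*w + 3 = 3 - 1375*w)
√(-3667306 + o(D*77, 112)) = √(-3667306 + (3 - 1375*112)) = √(-3667306 + (3 - 154000)) = √(-3667306 - 153997) = √(-3821303) = I*√3821303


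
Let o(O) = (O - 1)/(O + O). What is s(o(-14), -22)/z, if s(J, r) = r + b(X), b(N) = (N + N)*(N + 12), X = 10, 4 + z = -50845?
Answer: -418/50849 ≈ -0.0082204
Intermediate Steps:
z = -50849 (z = -4 - 50845 = -50849)
b(N) = 2*N*(12 + N) (b(N) = (2*N)*(12 + N) = 2*N*(12 + N))
o(O) = (-1 + O)/(2*O) (o(O) = (-1 + O)/((2*O)) = (-1 + O)*(1/(2*O)) = (-1 + O)/(2*O))
s(J, r) = 440 + r (s(J, r) = r + 2*10*(12 + 10) = r + 2*10*22 = r + 440 = 440 + r)
s(o(-14), -22)/z = (440 - 22)/(-50849) = 418*(-1/50849) = -418/50849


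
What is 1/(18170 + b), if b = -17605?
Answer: 1/565 ≈ 0.0017699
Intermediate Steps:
1/(18170 + b) = 1/(18170 - 17605) = 1/565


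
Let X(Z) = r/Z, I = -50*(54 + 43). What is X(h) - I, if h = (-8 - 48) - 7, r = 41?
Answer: 305509/63 ≈ 4849.4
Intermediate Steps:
I = -4850 (I = -50*97 = -4850)
h = -63 (h = -56 - 7 = -63)
X(Z) = 41/Z
X(h) - I = 41/(-63) - 1*(-4850) = 41*(-1/63) + 4850 = -41/63 + 4850 = 305509/63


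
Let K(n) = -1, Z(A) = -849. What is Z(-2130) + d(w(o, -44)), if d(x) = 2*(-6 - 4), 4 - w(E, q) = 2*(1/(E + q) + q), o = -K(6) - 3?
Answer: -869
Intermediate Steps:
o = -2 (o = -1*(-1) - 3 = 1 - 3 = -2)
w(E, q) = 4 - 2*q - 2/(E + q) (w(E, q) = 4 - 2*(1/(E + q) + q) = 4 - 2*(q + 1/(E + q)) = 4 - (2*q + 2/(E + q)) = 4 + (-2*q - 2/(E + q)) = 4 - 2*q - 2/(E + q))
d(x) = -20 (d(x) = 2*(-10) = -20)
Z(-2130) + d(w(o, -44)) = -849 - 20 = -869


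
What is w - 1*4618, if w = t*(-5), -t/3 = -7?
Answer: -4723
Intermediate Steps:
t = 21 (t = -3*(-7) = 21)
w = -105 (w = 21*(-5) = -105)
w - 1*4618 = -105 - 1*4618 = -105 - 4618 = -4723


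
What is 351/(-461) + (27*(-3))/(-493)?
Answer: -135702/227273 ≈ -0.59709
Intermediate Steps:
351/(-461) + (27*(-3))/(-493) = 351*(-1/461) - 81*(-1/493) = -351/461 + 81/493 = -135702/227273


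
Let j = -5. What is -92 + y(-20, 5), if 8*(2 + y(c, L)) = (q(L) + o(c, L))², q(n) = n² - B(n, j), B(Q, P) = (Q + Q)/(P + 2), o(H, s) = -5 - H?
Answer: 2533/18 ≈ 140.72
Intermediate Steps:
B(Q, P) = 2*Q/(2 + P) (B(Q, P) = (2*Q)/(2 + P) = 2*Q/(2 + P))
q(n) = n² + 2*n/3 (q(n) = n² - 2*n/(2 - 5) = n² - 2*n/(-3) = n² - 2*n*(-1)/3 = n² - (-2)*n/3 = n² + 2*n/3)
y(c, L) = -2 + (-5 - c + L*(2 + 3*L)/3)²/8 (y(c, L) = -2 + (L*(2 + 3*L)/3 + (-5 - c))²/8 = -2 + (-5 - c + L*(2 + 3*L)/3)²/8)
-92 + y(-20, 5) = -92 + (-2 + (15 - 3*5² - 2*5 + 3*(-20))²/72) = -92 + (-2 + (15 - 3*25 - 10 - 60)²/72) = -92 + (-2 + (15 - 75 - 10 - 60)²/72) = -92 + (-2 + (1/72)*(-130)²) = -92 + (-2 + (1/72)*16900) = -92 + (-2 + 4225/18) = -92 + 4189/18 = 2533/18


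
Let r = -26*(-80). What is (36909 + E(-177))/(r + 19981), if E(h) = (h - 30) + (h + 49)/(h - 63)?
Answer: 550538/330915 ≈ 1.6637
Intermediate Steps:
r = 2080
E(h) = -30 + h + (49 + h)/(-63 + h) (E(h) = (-30 + h) + (49 + h)/(-63 + h) = -30 + h + (49 + h)/(-63 + h))
(36909 + E(-177))/(r + 19981) = (36909 + (1939 + (-177)² - 92*(-177))/(-63 - 177))/(2080 + 19981) = (36909 + (1939 + 31329 + 16284)/(-240))/22061 = (36909 - 1/240*49552)*(1/22061) = (36909 - 3097/15)*(1/22061) = (550538/15)*(1/22061) = 550538/330915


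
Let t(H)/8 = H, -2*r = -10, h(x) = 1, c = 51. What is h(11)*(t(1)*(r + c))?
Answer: 448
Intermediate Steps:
r = 5 (r = -½*(-10) = 5)
t(H) = 8*H
h(11)*(t(1)*(r + c)) = 1*((8*1)*(5 + 51)) = 1*(8*56) = 1*448 = 448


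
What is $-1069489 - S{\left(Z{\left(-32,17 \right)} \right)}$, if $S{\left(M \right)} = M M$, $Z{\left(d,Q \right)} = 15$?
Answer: $-1069714$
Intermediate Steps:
$S{\left(M \right)} = M^{2}$
$-1069489 - S{\left(Z{\left(-32,17 \right)} \right)} = -1069489 - 15^{2} = -1069489 - 225 = -1069714$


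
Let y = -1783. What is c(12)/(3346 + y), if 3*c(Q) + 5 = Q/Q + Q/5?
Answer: -8/23445 ≈ -0.00034122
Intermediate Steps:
c(Q) = -4/3 + Q/15 (c(Q) = -5/3 + (Q/Q + Q/5)/3 = -5/3 + (1 + Q*(⅕))/3 = -5/3 + (1 + Q/5)/3 = -5/3 + (⅓ + Q/15) = -4/3 + Q/15)
c(12)/(3346 + y) = (-4/3 + (1/15)*12)/(3346 - 1783) = (-4/3 + ⅘)/1563 = -8/15*1/1563 = -8/23445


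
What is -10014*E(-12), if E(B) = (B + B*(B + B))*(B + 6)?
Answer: 16583184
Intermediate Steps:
E(B) = (6 + B)*(B + 2*B**2) (E(B) = (B + B*(2*B))*(6 + B) = (B + 2*B**2)*(6 + B) = (6 + B)*(B + 2*B**2))
-10014*E(-12) = -(-120168)*(6 + 2*(-12)**2 + 13*(-12)) = -(-120168)*(6 + 2*144 - 156) = -(-120168)*(6 + 288 - 156) = -(-120168)*138 = -10014*(-1656) = 16583184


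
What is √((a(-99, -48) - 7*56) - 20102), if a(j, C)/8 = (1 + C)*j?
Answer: √16730 ≈ 129.34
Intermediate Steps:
a(j, C) = 8*j*(1 + C) (a(j, C) = 8*((1 + C)*j) = 8*(j*(1 + C)) = 8*j*(1 + C))
√((a(-99, -48) - 7*56) - 20102) = √((8*(-99)*(1 - 48) - 7*56) - 20102) = √((8*(-99)*(-47) - 1*392) - 20102) = √((37224 - 392) - 20102) = √(36832 - 20102) = √16730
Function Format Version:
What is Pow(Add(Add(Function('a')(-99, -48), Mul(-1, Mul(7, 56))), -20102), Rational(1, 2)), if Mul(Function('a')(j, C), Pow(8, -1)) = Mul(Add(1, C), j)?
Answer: Pow(16730, Rational(1, 2)) ≈ 129.34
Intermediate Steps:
Function('a')(j, C) = Mul(8, j, Add(1, C)) (Function('a')(j, C) = Mul(8, Mul(Add(1, C), j)) = Mul(8, Mul(j, Add(1, C))) = Mul(8, j, Add(1, C)))
Pow(Add(Add(Function('a')(-99, -48), Mul(-1, Mul(7, 56))), -20102), Rational(1, 2)) = Pow(Add(Add(Mul(8, -99, Add(1, -48)), Mul(-1, Mul(7, 56))), -20102), Rational(1, 2)) = Pow(Add(Add(Mul(8, -99, -47), Mul(-1, 392)), -20102), Rational(1, 2)) = Pow(Add(Add(37224, -392), -20102), Rational(1, 2)) = Pow(Add(36832, -20102), Rational(1, 2)) = Pow(16730, Rational(1, 2))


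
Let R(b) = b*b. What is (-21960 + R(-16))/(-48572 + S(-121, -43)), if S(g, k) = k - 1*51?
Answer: 10852/24333 ≈ 0.44598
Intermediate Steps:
S(g, k) = -51 + k (S(g, k) = k - 51 = -51 + k)
R(b) = b²
(-21960 + R(-16))/(-48572 + S(-121, -43)) = (-21960 + (-16)²)/(-48572 + (-51 - 43)) = (-21960 + 256)/(-48572 - 94) = -21704/(-48666) = -21704*(-1/48666) = 10852/24333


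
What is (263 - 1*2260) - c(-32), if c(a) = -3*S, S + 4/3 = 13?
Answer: -1962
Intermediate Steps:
S = 35/3 (S = -4/3 + 13 = 35/3 ≈ 11.667)
c(a) = -35 (c(a) = -3*35/3 = -35)
(263 - 1*2260) - c(-32) = (263 - 1*2260) - 1*(-35) = (263 - 2260) + 35 = -1997 + 35 = -1962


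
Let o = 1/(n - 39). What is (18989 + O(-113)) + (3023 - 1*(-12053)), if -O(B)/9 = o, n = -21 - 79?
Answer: 4735044/139 ≈ 34065.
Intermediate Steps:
n = -100
o = -1/139 (o = 1/(-100 - 39) = 1/(-139) = -1/139 ≈ -0.0071942)
O(B) = 9/139 (O(B) = -9*(-1/139) = 9/139)
(18989 + O(-113)) + (3023 - 1*(-12053)) = (18989 + 9/139) + (3023 - 1*(-12053)) = 2639480/139 + (3023 + 12053) = 2639480/139 + 15076 = 4735044/139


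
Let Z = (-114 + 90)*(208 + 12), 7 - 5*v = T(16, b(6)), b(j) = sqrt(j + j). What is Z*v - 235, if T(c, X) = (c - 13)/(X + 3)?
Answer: -10795 + 2112*sqrt(3) ≈ -7136.9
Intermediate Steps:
b(j) = sqrt(2)*sqrt(j) (b(j) = sqrt(2*j) = sqrt(2)*sqrt(j))
T(c, X) = (-13 + c)/(3 + X)
v = 7/5 - 3/(5*(3 + 2*sqrt(3))) (v = 7/5 - (-13 + 16)/(5*(3 + sqrt(2)*sqrt(6))) = 7/5 - 3/(5*(3 + 2*sqrt(3))) ≈ 1.3072)
Z = -5280 (Z = -24*220 = -5280)
Z*v - 235 = -5280*(2 - 2*sqrt(3)/5) - 235 = (-10560 + 2112*sqrt(3)) - 235 = -10795 + 2112*sqrt(3)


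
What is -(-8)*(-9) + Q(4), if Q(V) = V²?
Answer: -56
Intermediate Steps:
-(-8)*(-9) + Q(4) = -(-8)*(-9) + 4² = -8*9 + 16 = -72 + 16 = -56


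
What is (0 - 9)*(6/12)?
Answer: -9/2 ≈ -4.5000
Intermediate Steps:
(0 - 9)*(6/12) = -54/12 = -9*1/2 = -9/2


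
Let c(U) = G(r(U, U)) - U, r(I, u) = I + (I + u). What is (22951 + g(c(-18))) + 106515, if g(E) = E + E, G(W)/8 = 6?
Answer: 129598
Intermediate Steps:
r(I, u) = u + 2*I
G(W) = 48 (G(W) = 8*6 = 48)
c(U) = 48 - U
g(E) = 2*E
(22951 + g(c(-18))) + 106515 = (22951 + 2*(48 - 1*(-18))) + 106515 = (22951 + 2*(48 + 18)) + 106515 = (22951 + 2*66) + 106515 = (22951 + 132) + 106515 = 23083 + 106515 = 129598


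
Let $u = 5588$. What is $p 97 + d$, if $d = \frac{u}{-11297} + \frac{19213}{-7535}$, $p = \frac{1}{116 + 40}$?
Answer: $- \frac{224973667}{92861340} \approx -2.4227$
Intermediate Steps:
$p = \frac{1}{156} \approx 0.0064103$
$d = - \frac{23559531}{7738445}$ ($d = \frac{5588}{-11297} + \frac{19213}{-7535} = 5588 \left(- \frac{1}{11297}\right) + 19213 \left(- \frac{1}{7535}\right) = - \frac{508}{1027} - \frac{19213}{7535} = - \frac{23559531}{7738445} \approx -3.0445$)
$p 97 + d = \frac{1}{156} \cdot 97 - \frac{23559531}{7738445} = \frac{97}{156} - \frac{23559531}{7738445} = - \frac{224973667}{92861340}$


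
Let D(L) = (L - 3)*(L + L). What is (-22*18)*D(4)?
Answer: -3168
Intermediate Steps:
D(L) = 2*L*(-3 + L) (D(L) = (-3 + L)*(2*L) = 2*L*(-3 + L))
(-22*18)*D(4) = (-22*18)*(2*4*(-3 + 4)) = -792*4 = -396*8 = -3168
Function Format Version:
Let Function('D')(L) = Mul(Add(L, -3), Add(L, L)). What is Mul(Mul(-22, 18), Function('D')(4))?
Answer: -3168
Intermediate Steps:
Function('D')(L) = Mul(2, L, Add(-3, L)) (Function('D')(L) = Mul(Add(-3, L), Mul(2, L)) = Mul(2, L, Add(-3, L)))
Mul(Mul(-22, 18), Function('D')(4)) = Mul(Mul(-22, 18), Mul(2, 4, Add(-3, 4))) = Mul(-396, Mul(2, 4, 1)) = Mul(-396, 8) = -3168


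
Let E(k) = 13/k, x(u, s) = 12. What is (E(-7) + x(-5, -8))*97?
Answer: 6887/7 ≈ 983.86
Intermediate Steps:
(E(-7) + x(-5, -8))*97 = (13/(-7) + 12)*97 = (13*(-⅐) + 12)*97 = (-13/7 + 12)*97 = (71/7)*97 = 6887/7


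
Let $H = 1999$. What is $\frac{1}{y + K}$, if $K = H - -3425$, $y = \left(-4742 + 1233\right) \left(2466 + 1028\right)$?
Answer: $- \frac{1}{12255022} \approx -8.1599 \cdot 10^{-8}$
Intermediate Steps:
$y = -12260446$ ($y = \left(-3509\right) 3494 = -12260446$)
$K = 5424$ ($K = 1999 - -3425 = 1999 + 3425 = 5424$)
$\frac{1}{y + K} = \frac{1}{-12260446 + 5424} = \frac{1}{-12255022} = - \frac{1}{12255022}$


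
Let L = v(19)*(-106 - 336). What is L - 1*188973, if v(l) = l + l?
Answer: -205769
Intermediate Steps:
v(l) = 2*l
L = -16796 (L = (2*19)*(-106 - 336) = 38*(-442) = -16796)
L - 1*188973 = -16796 - 1*188973 = -16796 - 188973 = -205769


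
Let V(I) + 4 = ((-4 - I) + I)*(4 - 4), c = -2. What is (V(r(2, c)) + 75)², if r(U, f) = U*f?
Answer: 5041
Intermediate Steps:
V(I) = -4 (V(I) = -4 + ((-4 - I) + I)*(4 - 4) = -4 - 4*0 = -4 + 0 = -4)
(V(r(2, c)) + 75)² = (-4 + 75)² = 71² = 5041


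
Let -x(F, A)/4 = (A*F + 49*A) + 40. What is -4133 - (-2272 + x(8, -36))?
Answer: -9909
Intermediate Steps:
x(F, A) = -160 - 196*A - 4*A*F (x(F, A) = -4*((A*F + 49*A) + 40) = -4*((49*A + A*F) + 40) = -4*(40 + 49*A + A*F) = -160 - 196*A - 4*A*F)
-4133 - (-2272 + x(8, -36)) = -4133 - (-2272 + (-160 - 196*(-36) - 4*(-36)*8)) = -4133 - (-2272 + (-160 + 7056 + 1152)) = -4133 - (-2272 + 8048) = -4133 - 1*5776 = -4133 - 5776 = -9909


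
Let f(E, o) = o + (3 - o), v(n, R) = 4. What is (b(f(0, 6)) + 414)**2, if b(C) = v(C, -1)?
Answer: 174724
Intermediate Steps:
f(E, o) = 3
b(C) = 4
(b(f(0, 6)) + 414)**2 = (4 + 414)**2 = 418**2 = 174724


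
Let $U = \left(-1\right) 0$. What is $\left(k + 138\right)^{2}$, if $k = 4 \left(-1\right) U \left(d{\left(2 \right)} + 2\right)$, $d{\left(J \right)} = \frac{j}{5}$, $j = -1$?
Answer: $19044$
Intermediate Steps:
$d{\left(J \right)} = - \frac{1}{5}$
$U = 0$
$k = 0$ ($k = 4 \left(-1\right) 0 \left(- \frac{1}{5} + 2\right) = - 4 \cdot 0 \cdot \frac{9}{5} = \left(-4\right) 0 = 0$)
$\left(k + 138\right)^{2} = \left(0 + 138\right)^{2} = 138^{2} = 19044$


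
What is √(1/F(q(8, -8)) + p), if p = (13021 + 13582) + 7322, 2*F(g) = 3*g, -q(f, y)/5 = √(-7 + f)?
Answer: √7633095/15 ≈ 184.19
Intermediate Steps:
q(f, y) = -5*√(-7 + f)
F(g) = 3*g/2 (F(g) = (3*g)/2 = 3*g/2)
p = 33925 (p = 26603 + 7322 = 33925)
√(1/F(q(8, -8)) + p) = √(1/(3*(-5*√(-7 + 8))/2) + 33925) = √(1/(3*(-5*√1)/2) + 33925) = √(1/(3*(-5*1)/2) + 33925) = √(1/((3/2)*(-5)) + 33925) = √(1/(-15/2) + 33925) = √(-2/15 + 33925) = √(508873/15) = √7633095/15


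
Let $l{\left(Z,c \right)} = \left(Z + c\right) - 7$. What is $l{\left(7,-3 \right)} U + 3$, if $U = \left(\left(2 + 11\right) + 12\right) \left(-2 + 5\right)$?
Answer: $-222$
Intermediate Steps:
$l{\left(Z,c \right)} = -7 + Z + c$
$U = 75$ ($U = \left(13 + 12\right) 3 = 25 \cdot 3 = 75$)
$l{\left(7,-3 \right)} U + 3 = \left(-7 + 7 - 3\right) 75 + 3 = \left(-3\right) 75 + 3 = -225 + 3 = -222$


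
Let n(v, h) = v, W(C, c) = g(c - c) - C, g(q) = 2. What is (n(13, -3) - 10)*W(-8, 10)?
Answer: 30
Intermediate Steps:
W(C, c) = 2 - C
(n(13, -3) - 10)*W(-8, 10) = (13 - 10)*(2 - 1*(-8)) = 3*(2 + 8) = 3*10 = 30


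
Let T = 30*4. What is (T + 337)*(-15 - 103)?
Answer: -53926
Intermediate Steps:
T = 120
(T + 337)*(-15 - 103) = (120 + 337)*(-15 - 103) = 457*(-118) = -53926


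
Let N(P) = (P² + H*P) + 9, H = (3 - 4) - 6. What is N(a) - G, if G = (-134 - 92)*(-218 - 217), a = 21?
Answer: -98007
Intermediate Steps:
H = -7 (H = -1 - 6 = -7)
G = 98310 (G = -226*(-435) = 98310)
N(P) = 9 + P² - 7*P (N(P) = (P² - 7*P) + 9 = 9 + P² - 7*P)
N(a) - G = (9 + 21² - 7*21) - 1*98310 = (9 + 441 - 147) - 98310 = 303 - 98310 = -98007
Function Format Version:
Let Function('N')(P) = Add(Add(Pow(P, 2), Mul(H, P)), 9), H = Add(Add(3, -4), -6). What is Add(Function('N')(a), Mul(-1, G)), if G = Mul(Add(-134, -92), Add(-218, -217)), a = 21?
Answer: -98007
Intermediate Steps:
H = -7 (H = Add(-1, -6) = -7)
G = 98310 (G = Mul(-226, -435) = 98310)
Function('N')(P) = Add(9, Pow(P, 2), Mul(-7, P)) (Function('N')(P) = Add(Add(Pow(P, 2), Mul(-7, P)), 9) = Add(9, Pow(P, 2), Mul(-7, P)))
Add(Function('N')(a), Mul(-1, G)) = Add(Add(9, Pow(21, 2), Mul(-7, 21)), Mul(-1, 98310)) = Add(Add(9, 441, -147), -98310) = Add(303, -98310) = -98007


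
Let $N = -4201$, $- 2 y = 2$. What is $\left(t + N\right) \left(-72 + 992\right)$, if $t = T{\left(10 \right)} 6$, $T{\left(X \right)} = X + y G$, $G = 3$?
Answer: $-3826280$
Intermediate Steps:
$y = -1$ ($y = \left(- \frac{1}{2}\right) 2 = -1$)
$T{\left(X \right)} = -3 + X$ ($T{\left(X \right)} = X - 3 = -3 + X$)
$t = 42$ ($t = \left(-3 + 10\right) 6 = 7 \cdot 6 = 42$)
$\left(t + N\right) \left(-72 + 992\right) = \left(42 - 4201\right) \left(-72 + 992\right) = \left(-4159\right) 920 = -3826280$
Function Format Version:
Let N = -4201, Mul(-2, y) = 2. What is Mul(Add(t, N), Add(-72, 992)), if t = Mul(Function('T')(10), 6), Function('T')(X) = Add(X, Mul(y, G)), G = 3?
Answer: -3826280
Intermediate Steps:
y = -1 (y = Mul(Rational(-1, 2), 2) = -1)
Function('T')(X) = Add(-3, X) (Function('T')(X) = Add(X, Mul(-1, 3)) = Add(X, -3) = Add(-3, X))
t = 42 (t = Mul(Add(-3, 10), 6) = Mul(7, 6) = 42)
Mul(Add(t, N), Add(-72, 992)) = Mul(Add(42, -4201), Add(-72, 992)) = Mul(-4159, 920) = -3826280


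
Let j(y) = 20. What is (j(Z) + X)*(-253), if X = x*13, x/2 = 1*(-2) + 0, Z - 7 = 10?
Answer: 8096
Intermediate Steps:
Z = 17 (Z = 7 + 10 = 17)
x = -4 (x = 2*(1*(-2) + 0) = 2*(-2 + 0) = 2*(-2) = -4)
X = -52 (X = -4*13 = -52)
(j(Z) + X)*(-253) = (20 - 52)*(-253) = -32*(-253) = 8096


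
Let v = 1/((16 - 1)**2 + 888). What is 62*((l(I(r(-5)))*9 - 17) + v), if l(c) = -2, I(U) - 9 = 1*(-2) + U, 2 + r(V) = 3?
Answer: -2415148/1113 ≈ -2169.9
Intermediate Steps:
r(V) = 1 (r(V) = -2 + 3 = 1)
I(U) = 7 + U (I(U) = 9 + (1*(-2) + U) = 9 + (-2 + U) = 7 + U)
v = 1/1113 (v = 1/(15**2 + 888) = 1/(225 + 888) = 1/1113 ≈ 0.00089847)
62*((l(I(r(-5)))*9 - 17) + v) = 62*((-2*9 - 17) + 1/1113) = 62*((-18 - 17) + 1/1113) = 62*(-35 + 1/1113) = 62*(-38954/1113) = -2415148/1113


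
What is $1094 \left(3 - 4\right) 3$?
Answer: $-3282$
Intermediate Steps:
$1094 \left(3 - 4\right) 3 = 1094 \left(\left(-1\right) 3\right) = 1094 \left(-3\right) = -3282$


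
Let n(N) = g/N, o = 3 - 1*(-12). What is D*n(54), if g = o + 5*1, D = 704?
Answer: 7040/27 ≈ 260.74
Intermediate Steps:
o = 15 (o = 3 + 12 = 15)
g = 20 (g = 15 + 5*1 = 15 + 5 = 20)
n(N) = 20/N
D*n(54) = 704*(20/54) = 704*(20*(1/54)) = 704*(10/27) = 7040/27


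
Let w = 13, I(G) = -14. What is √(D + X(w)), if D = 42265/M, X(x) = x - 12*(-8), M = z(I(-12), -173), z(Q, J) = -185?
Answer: 2*I*√40885/37 ≈ 10.93*I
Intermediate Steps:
M = -185
X(x) = 96 + x (X(x) = x + 96 = 96 + x)
D = -8453/37 (D = 42265/(-185) = 42265*(-1/185) = -8453/37 ≈ -228.46)
√(D + X(w)) = √(-8453/37 + (96 + 13)) = √(-8453/37 + 109) = √(-4420/37) = 2*I*√40885/37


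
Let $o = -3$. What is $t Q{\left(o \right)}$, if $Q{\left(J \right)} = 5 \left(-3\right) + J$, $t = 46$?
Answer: $-828$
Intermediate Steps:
$Q{\left(J \right)} = -15 + J$
$t Q{\left(o \right)} = 46 \left(-15 - 3\right) = 46 \left(-18\right) = -828$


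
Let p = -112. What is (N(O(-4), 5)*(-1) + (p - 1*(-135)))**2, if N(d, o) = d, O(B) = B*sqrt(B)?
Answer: 465 + 368*I ≈ 465.0 + 368.0*I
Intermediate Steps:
O(B) = B**(3/2)
(N(O(-4), 5)*(-1) + (p - 1*(-135)))**2 = ((-4)**(3/2)*(-1) + (-112 - 1*(-135)))**2 = (-8*I*(-1) + (-112 + 135))**2 = (8*I + 23)**2 = (23 + 8*I)**2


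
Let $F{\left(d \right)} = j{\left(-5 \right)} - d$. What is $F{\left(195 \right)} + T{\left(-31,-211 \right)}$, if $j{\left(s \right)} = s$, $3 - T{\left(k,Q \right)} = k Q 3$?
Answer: $-19820$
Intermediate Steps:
$T{\left(k,Q \right)} = 3 - 3 Q k$ ($T{\left(k,Q \right)} = 3 - k Q 3 = 3 - Q k 3 = 3 - 3 Q k$)
$F{\left(d \right)} = -5 - d$
$F{\left(195 \right)} + T{\left(-31,-211 \right)} = \left(-5 - 195\right) + \left(3 - \left(-633\right) \left(-31\right)\right) = \left(-5 - 195\right) + \left(3 - 19623\right) = -200 - 19620 = -19820$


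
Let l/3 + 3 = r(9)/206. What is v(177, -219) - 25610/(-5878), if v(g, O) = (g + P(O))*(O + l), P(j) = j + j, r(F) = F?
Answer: 36010093169/605434 ≈ 59478.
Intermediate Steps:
P(j) = 2*j
l = -1827/206 (l = -9 + 3*(9/206) = -9 + 27/206 = -1827/206 ≈ -8.8689)
v(g, O) = (-1827/206 + O)*(g + 2*O) (v(g, O) = (g + 2*O)*(O - 1827/206) = (g + 2*O)*(-1827/206 + O) = (-1827/206 + O)*(g + 2*O))
v(177, -219) - 25610/(-5878) = (2*(-219)² - 1827/103*(-219) - 1827/206*177 - 219*177) - 25610/(-5878) = (2*47961 + 400113/103 - 323379/206 - 38763) - 25610*(-1/5878) = (95922 + 400113/103 - 323379/206 - 38763) + 12805/2939 = 12251601/206 + 12805/2939 = 36010093169/605434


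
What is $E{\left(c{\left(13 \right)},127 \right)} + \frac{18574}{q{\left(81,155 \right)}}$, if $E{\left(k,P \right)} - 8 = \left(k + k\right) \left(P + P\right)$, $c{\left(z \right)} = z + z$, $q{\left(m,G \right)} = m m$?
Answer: $\frac{86728750}{6561} \approx 13219.0$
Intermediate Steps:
$q{\left(m,G \right)} = m^{2}$
$c{\left(z \right)} = 2 z$
$E{\left(k,P \right)} = 8 + 4 P k$ ($E{\left(k,P \right)} = 8 + \left(k + k\right) \left(P + P\right) = 8 + 2 k 2 P = 8 + 4 P k$)
$E{\left(c{\left(13 \right)},127 \right)} + \frac{18574}{q{\left(81,155 \right)}} = \left(8 + 4 \cdot 127 \cdot 2 \cdot 13\right) + \frac{18574}{81^{2}} = \left(8 + 4 \cdot 127 \cdot 26\right) + \frac{18574}{6561} = \left(8 + 13208\right) + 18574 \cdot \frac{1}{6561} = 13216 + \frac{18574}{6561} = \frac{86728750}{6561}$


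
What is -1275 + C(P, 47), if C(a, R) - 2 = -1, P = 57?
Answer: -1274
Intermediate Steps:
C(a, R) = 1 (C(a, R) = 2 - 1 = 1)
-1275 + C(P, 47) = -1275 + 1 = -1274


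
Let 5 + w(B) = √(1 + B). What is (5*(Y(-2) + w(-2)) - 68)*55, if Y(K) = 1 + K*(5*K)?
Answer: 660 + 275*I ≈ 660.0 + 275.0*I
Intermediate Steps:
w(B) = -5 + √(1 + B)
Y(K) = 1 + 5*K²
(5*(Y(-2) + w(-2)) - 68)*55 = (5*((1 + 5*(-2)²) + (-5 + √(1 - 2))) - 68)*55 = (5*((1 + 5*4) + (-5 + √(-1))) - 68)*55 = (5*((1 + 20) + (-5 + I)) - 68)*55 = (5*(21 + (-5 + I)) - 68)*55 = (5*(16 + I) - 68)*55 = ((80 + 5*I) - 68)*55 = (12 + 5*I)*55 = 660 + 275*I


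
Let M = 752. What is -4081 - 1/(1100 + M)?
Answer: -7558013/1852 ≈ -4081.0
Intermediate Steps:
-4081 - 1/(1100 + M) = -4081 - 1/(1100 + 752) = -4081 - 1/1852 = -7558013/1852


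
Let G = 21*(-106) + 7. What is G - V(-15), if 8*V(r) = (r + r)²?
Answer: -4663/2 ≈ -2331.5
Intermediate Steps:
V(r) = r²/2 (V(r) = (r + r)²/8 = (2*r)²/8 = (4*r²)/8 = r²/2)
G = -2219 (G = -2226 + 7 = -2219)
G - V(-15) = -2219 - (-15)²/2 = -2219 - 225/2 = -4663/2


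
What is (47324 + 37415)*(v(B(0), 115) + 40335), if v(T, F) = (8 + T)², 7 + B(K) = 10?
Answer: 3428200984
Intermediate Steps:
B(K) = 3 (B(K) = -7 + 10 = 3)
(47324 + 37415)*(v(B(0), 115) + 40335) = (47324 + 37415)*((8 + 3)² + 40335) = 84739*(11² + 40335) = 84739*(121 + 40335) = 84739*40456 = 3428200984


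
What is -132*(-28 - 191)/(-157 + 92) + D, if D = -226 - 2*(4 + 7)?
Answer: -45028/65 ≈ -692.74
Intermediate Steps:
D = -248 (D = -226 - 2*11 = -226 - 22 = -248)
-132*(-28 - 191)/(-157 + 92) + D = -132*(-28 - 191)/(-157 + 92) - 248 = -(-28908)/(-65) - 248 = -(-28908)*(-1)/65 - 248 = -132*219/65 - 248 = -28908/65 - 248 = -45028/65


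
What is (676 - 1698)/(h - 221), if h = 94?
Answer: 1022/127 ≈ 8.0472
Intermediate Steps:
(676 - 1698)/(h - 221) = (676 - 1698)/(94 - 221) = -1022/(-127) = -1022*(-1/127) = 1022/127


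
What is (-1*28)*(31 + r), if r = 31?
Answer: -1736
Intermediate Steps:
(-1*28)*(31 + r) = (-1*28)*(31 + 31) = -28*62 = -1736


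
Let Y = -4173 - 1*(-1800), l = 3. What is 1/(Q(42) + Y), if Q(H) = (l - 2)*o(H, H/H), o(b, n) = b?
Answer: -1/2331 ≈ -0.00042900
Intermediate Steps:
Y = -2373 (Y = -4173 + 1800 = -2373)
Q(H) = H (Q(H) = (3 - 2)*H = 1*H = H)
1/(Q(42) + Y) = 1/(42 - 2373) = 1/(-2331) = -1/2331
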